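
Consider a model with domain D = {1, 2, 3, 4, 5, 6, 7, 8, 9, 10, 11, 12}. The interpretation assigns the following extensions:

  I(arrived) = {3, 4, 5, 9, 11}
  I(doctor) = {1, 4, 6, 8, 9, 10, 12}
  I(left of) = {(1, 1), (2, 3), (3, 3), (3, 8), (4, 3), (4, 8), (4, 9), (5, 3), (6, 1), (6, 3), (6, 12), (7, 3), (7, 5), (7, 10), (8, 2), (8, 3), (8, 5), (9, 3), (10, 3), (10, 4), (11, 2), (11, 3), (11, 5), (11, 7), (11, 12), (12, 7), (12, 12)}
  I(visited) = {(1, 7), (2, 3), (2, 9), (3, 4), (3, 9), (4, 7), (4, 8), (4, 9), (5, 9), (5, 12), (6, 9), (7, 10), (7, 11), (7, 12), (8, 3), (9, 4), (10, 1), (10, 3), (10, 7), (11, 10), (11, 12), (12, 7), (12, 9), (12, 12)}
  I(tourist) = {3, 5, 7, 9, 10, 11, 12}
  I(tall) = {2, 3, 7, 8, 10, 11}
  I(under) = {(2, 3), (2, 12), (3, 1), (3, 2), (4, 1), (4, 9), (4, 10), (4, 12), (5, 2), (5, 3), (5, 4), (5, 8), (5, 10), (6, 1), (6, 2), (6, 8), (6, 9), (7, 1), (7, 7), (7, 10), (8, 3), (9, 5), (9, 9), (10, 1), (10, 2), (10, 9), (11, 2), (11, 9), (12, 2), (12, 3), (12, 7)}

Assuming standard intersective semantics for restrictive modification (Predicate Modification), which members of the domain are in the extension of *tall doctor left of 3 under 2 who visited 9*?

⟦left of 3⟧ = {x : ⟨x, 3⟩ ∈ ⟦left of⟧} = {2, 3, 4, 5, 6, 7, 8, 9, 10, 11}
⟦under 2⟧ = {x : ⟨x, 2⟩ ∈ ⟦under⟧} = {3, 5, 6, 10, 11, 12}
⟦who visited 9⟧ = {x : ⟨x, 9⟩ ∈ ⟦visited⟧} = {2, 3, 4, 5, 6, 12}
⟦doctor⟧ = {1, 4, 6, 8, 9, 10, 12}
… ∩ ⟦left of 3⟧ = {1, 4, 6, 8, 9, 10, 12} ∩ {2, 3, 4, 5, 6, 7, 8, 9, 10, 11} = {4, 6, 8, 9, 10}
… ∩ ⟦under 2⟧ = {4, 6, 8, 9, 10} ∩ {3, 5, 6, 10, 11, 12} = {6, 10}
… ∩ ⟦who visited 9⟧ = {6, 10} ∩ {2, 3, 4, 5, 6, 12} = {6}
… ∩ ⟦tall⟧ = {6} ∩ {2, 3, 7, 8, 10, 11} = ∅
So ⟦tall doctor left of 3 under 2 who visited 9⟧ = { }.

{ }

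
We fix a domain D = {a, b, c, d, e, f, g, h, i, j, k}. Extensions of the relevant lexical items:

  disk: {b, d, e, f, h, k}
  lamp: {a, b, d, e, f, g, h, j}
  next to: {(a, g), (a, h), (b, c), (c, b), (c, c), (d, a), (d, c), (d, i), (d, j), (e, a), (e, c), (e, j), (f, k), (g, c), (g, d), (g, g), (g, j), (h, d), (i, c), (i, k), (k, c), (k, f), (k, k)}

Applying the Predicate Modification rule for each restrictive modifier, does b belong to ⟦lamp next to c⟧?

⟦next to c⟧ = {x : ⟨x, c⟩ ∈ ⟦next to⟧} = {b, c, d, e, g, i, k}
⟦lamp⟧ = {a, b, d, e, f, g, h, j}
… ∩ ⟦next to c⟧ = {a, b, d, e, f, g, h, j} ∩ {b, c, d, e, g, i, k} = {b, d, e, g}
⟦lamp next to c⟧ = {b, d, e, g}; b ∈ this set.

yes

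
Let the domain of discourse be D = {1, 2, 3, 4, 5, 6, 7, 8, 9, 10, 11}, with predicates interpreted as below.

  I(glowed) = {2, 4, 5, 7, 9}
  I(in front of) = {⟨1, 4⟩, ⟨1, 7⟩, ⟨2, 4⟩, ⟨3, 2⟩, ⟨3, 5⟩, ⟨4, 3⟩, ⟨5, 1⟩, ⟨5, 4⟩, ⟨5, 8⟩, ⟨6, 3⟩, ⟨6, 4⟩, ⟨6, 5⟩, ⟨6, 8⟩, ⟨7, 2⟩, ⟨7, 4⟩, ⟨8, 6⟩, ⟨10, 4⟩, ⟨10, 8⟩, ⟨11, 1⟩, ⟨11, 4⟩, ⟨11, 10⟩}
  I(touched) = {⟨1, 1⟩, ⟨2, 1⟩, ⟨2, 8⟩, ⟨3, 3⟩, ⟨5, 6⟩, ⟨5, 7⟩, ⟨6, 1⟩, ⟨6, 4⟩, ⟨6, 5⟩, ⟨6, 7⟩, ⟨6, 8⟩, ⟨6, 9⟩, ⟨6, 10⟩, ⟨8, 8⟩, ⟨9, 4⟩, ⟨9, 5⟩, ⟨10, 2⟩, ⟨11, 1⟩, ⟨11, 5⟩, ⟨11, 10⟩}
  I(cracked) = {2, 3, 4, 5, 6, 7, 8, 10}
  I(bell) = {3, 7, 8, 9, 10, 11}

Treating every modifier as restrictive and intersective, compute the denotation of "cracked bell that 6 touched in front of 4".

⟦that 6 touched⟧ = {x : ⟨6, x⟩ ∈ ⟦touched⟧} = {1, 4, 5, 7, 8, 9, 10}
⟦in front of 4⟧ = {x : ⟨x, 4⟩ ∈ ⟦in front of⟧} = {1, 2, 5, 6, 7, 10, 11}
⟦bell⟧ = {3, 7, 8, 9, 10, 11}
… ∩ ⟦that 6 touched⟧ = {3, 7, 8, 9, 10, 11} ∩ {1, 4, 5, 7, 8, 9, 10} = {7, 8, 9, 10}
… ∩ ⟦in front of 4⟧ = {7, 8, 9, 10} ∩ {1, 2, 5, 6, 7, 10, 11} = {7, 10}
… ∩ ⟦cracked⟧ = {7, 10} ∩ {2, 3, 4, 5, 6, 7, 8, 10} = {7, 10}
So ⟦cracked bell that 6 touched in front of 4⟧ = {7, 10}.

{7, 10}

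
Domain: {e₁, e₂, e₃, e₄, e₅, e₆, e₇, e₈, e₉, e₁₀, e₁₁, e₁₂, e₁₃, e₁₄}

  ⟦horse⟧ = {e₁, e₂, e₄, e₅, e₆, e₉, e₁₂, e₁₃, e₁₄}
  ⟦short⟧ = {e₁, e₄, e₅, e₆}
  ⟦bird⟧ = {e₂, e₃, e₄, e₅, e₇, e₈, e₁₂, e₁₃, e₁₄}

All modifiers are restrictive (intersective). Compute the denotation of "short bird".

{e₄, e₅}

⟦bird⟧ = {e₂, e₃, e₄, e₅, e₇, e₈, e₁₂, e₁₃, e₁₄}
… ∩ ⟦short⟧ = {e₂, e₃, e₄, e₅, e₇, e₈, e₁₂, e₁₃, e₁₄} ∩ {e₁, e₄, e₅, e₆} = {e₄, e₅}
So ⟦short bird⟧ = {e₄, e₅}.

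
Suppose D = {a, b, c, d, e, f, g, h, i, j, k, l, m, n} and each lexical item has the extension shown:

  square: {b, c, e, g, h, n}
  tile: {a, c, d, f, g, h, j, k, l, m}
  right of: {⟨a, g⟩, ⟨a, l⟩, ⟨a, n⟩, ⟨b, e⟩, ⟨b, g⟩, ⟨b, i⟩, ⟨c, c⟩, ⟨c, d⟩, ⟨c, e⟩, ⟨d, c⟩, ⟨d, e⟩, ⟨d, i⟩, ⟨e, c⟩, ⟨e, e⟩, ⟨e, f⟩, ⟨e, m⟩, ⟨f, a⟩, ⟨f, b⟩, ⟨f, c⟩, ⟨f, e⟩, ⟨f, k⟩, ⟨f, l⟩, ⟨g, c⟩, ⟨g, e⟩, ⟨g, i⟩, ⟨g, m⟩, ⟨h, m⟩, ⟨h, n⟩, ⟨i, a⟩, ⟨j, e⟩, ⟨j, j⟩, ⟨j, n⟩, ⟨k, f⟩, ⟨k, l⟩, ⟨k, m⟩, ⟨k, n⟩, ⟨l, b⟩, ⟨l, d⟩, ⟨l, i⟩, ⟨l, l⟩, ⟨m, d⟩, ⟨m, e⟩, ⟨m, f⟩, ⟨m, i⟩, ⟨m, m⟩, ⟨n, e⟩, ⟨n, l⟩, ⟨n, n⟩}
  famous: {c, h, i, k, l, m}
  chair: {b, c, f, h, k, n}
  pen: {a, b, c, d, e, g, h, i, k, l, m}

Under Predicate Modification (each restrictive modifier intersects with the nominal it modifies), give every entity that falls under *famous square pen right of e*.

{c}

⟦right of e⟧ = {x : ⟨x, e⟩ ∈ ⟦right of⟧} = {b, c, d, e, f, g, j, m, n}
⟦pen⟧ = {a, b, c, d, e, g, h, i, k, l, m}
… ∩ ⟦right of e⟧ = {a, b, c, d, e, g, h, i, k, l, m} ∩ {b, c, d, e, f, g, j, m, n} = {b, c, d, e, g, m}
… ∩ ⟦famous⟧ = {b, c, d, e, g, m} ∩ {c, h, i, k, l, m} = {c, m}
… ∩ ⟦square⟧ = {c, m} ∩ {b, c, e, g, h, n} = {c}
So ⟦famous square pen right of e⟧ = {c}.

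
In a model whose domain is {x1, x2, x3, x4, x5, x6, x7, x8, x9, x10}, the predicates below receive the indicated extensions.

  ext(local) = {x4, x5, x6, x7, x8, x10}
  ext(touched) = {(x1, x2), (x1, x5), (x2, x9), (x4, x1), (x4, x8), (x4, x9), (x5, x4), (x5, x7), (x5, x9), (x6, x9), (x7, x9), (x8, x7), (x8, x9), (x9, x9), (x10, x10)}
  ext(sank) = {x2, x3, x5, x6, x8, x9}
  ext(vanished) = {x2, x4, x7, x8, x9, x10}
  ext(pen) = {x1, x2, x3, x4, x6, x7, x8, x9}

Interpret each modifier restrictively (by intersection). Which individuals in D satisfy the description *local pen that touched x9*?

⟦that touched x9⟧ = {x : ⟨x, x9⟩ ∈ ⟦touched⟧} = {x2, x4, x5, x6, x7, x8, x9}
⟦pen⟧ = {x1, x2, x3, x4, x6, x7, x8, x9}
… ∩ ⟦that touched x9⟧ = {x1, x2, x3, x4, x6, x7, x8, x9} ∩ {x2, x4, x5, x6, x7, x8, x9} = {x2, x4, x6, x7, x8, x9}
… ∩ ⟦local⟧ = {x2, x4, x6, x7, x8, x9} ∩ {x4, x5, x6, x7, x8, x10} = {x4, x6, x7, x8}
So ⟦local pen that touched x9⟧ = {x4, x6, x7, x8}.

{x4, x6, x7, x8}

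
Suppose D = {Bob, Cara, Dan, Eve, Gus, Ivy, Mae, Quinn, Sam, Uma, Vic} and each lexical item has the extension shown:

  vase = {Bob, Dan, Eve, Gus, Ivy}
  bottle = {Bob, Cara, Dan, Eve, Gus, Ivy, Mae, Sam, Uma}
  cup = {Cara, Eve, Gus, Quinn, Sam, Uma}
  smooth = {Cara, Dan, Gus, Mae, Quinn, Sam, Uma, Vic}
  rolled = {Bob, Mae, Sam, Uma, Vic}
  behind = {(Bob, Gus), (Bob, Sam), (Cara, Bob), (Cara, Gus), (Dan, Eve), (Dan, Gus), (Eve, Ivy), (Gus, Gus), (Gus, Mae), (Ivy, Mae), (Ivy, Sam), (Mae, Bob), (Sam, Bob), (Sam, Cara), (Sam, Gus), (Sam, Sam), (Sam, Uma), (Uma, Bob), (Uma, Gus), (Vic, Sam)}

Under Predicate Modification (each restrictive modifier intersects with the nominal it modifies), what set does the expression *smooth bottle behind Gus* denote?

{Cara, Dan, Gus, Sam, Uma}

⟦behind Gus⟧ = {x : ⟨x, Gus⟩ ∈ ⟦behind⟧} = {Bob, Cara, Dan, Gus, Sam, Uma}
⟦bottle⟧ = {Bob, Cara, Dan, Eve, Gus, Ivy, Mae, Sam, Uma}
… ∩ ⟦behind Gus⟧ = {Bob, Cara, Dan, Eve, Gus, Ivy, Mae, Sam, Uma} ∩ {Bob, Cara, Dan, Gus, Sam, Uma} = {Bob, Cara, Dan, Gus, Sam, Uma}
… ∩ ⟦smooth⟧ = {Bob, Cara, Dan, Gus, Sam, Uma} ∩ {Cara, Dan, Gus, Mae, Quinn, Sam, Uma, Vic} = {Cara, Dan, Gus, Sam, Uma}
So ⟦smooth bottle behind Gus⟧ = {Cara, Dan, Gus, Sam, Uma}.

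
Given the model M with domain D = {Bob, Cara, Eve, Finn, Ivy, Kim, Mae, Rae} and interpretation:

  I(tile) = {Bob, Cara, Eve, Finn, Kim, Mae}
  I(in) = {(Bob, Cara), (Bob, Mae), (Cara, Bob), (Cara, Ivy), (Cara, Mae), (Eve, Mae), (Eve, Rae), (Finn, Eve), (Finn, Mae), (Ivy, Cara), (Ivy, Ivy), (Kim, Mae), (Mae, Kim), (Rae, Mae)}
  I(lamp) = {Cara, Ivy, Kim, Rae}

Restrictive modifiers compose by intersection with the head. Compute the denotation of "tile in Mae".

⟦in Mae⟧ = {x : ⟨x, Mae⟩ ∈ ⟦in⟧} = {Bob, Cara, Eve, Finn, Kim, Rae}
⟦tile⟧ = {Bob, Cara, Eve, Finn, Kim, Mae}
… ∩ ⟦in Mae⟧ = {Bob, Cara, Eve, Finn, Kim, Mae} ∩ {Bob, Cara, Eve, Finn, Kim, Rae} = {Bob, Cara, Eve, Finn, Kim}
So ⟦tile in Mae⟧ = {Bob, Cara, Eve, Finn, Kim}.

{Bob, Cara, Eve, Finn, Kim}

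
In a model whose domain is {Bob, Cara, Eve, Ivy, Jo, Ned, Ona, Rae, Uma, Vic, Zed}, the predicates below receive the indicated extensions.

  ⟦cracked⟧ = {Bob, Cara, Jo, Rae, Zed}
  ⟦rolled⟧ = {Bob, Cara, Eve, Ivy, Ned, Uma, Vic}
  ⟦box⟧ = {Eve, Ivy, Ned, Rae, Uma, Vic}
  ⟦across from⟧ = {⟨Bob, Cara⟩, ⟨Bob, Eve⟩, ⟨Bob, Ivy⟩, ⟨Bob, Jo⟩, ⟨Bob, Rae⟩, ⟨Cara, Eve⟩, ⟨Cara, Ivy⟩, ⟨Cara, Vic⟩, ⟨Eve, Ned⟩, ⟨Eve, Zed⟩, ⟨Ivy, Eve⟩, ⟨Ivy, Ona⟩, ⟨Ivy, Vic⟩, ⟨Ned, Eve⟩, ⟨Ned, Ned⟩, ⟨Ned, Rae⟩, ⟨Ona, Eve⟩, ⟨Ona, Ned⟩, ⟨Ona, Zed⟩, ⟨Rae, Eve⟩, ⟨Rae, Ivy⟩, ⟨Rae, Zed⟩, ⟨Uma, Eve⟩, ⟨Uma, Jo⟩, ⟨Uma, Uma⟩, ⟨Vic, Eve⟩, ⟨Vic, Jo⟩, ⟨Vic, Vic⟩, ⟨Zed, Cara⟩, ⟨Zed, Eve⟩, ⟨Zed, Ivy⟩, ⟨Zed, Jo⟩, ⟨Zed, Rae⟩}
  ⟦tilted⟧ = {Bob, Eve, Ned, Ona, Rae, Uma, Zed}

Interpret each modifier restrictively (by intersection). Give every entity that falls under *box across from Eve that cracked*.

⟦across from Eve⟧ = {x : ⟨x, Eve⟩ ∈ ⟦across from⟧} = {Bob, Cara, Ivy, Ned, Ona, Rae, Uma, Vic, Zed}
⟦that cracked⟧ = ⟦cracked⟧ = {Bob, Cara, Jo, Rae, Zed}
⟦box⟧ = {Eve, Ivy, Ned, Rae, Uma, Vic}
… ∩ ⟦across from Eve⟧ = {Eve, Ivy, Ned, Rae, Uma, Vic} ∩ {Bob, Cara, Ivy, Ned, Ona, Rae, Uma, Vic, Zed} = {Ivy, Ned, Rae, Uma, Vic}
… ∩ ⟦that cracked⟧ = {Ivy, Ned, Rae, Uma, Vic} ∩ {Bob, Cara, Jo, Rae, Zed} = {Rae}
So ⟦box across from Eve that cracked⟧ = {Rae}.

{Rae}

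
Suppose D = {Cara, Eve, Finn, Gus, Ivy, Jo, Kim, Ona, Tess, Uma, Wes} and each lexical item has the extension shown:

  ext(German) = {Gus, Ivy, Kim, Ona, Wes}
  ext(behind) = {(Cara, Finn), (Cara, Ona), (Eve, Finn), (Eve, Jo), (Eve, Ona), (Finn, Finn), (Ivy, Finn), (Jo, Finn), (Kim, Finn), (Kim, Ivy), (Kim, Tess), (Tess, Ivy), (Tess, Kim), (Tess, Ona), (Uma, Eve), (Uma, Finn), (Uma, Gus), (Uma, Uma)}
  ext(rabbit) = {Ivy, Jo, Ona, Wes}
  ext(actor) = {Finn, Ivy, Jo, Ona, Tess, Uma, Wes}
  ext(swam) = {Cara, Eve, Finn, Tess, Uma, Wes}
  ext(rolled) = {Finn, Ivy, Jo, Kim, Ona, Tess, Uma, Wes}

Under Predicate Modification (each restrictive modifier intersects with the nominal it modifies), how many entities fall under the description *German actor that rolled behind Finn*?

⟦that rolled⟧ = ⟦rolled⟧ = {Finn, Ivy, Jo, Kim, Ona, Tess, Uma, Wes}
⟦behind Finn⟧ = {x : ⟨x, Finn⟩ ∈ ⟦behind⟧} = {Cara, Eve, Finn, Ivy, Jo, Kim, Uma}
⟦actor⟧ = {Finn, Ivy, Jo, Ona, Tess, Uma, Wes}
… ∩ ⟦that rolled⟧ = {Finn, Ivy, Jo, Ona, Tess, Uma, Wes} ∩ {Finn, Ivy, Jo, Kim, Ona, Tess, Uma, Wes} = {Finn, Ivy, Jo, Ona, Tess, Uma, Wes}
… ∩ ⟦behind Finn⟧ = {Finn, Ivy, Jo, Ona, Tess, Uma, Wes} ∩ {Cara, Eve, Finn, Ivy, Jo, Kim, Uma} = {Finn, Ivy, Jo, Uma}
… ∩ ⟦German⟧ = {Finn, Ivy, Jo, Uma} ∩ {Gus, Ivy, Kim, Ona, Wes} = {Ivy}
⟦German actor that rolled behind Finn⟧ = {Ivy}, so the cardinality is 1.

1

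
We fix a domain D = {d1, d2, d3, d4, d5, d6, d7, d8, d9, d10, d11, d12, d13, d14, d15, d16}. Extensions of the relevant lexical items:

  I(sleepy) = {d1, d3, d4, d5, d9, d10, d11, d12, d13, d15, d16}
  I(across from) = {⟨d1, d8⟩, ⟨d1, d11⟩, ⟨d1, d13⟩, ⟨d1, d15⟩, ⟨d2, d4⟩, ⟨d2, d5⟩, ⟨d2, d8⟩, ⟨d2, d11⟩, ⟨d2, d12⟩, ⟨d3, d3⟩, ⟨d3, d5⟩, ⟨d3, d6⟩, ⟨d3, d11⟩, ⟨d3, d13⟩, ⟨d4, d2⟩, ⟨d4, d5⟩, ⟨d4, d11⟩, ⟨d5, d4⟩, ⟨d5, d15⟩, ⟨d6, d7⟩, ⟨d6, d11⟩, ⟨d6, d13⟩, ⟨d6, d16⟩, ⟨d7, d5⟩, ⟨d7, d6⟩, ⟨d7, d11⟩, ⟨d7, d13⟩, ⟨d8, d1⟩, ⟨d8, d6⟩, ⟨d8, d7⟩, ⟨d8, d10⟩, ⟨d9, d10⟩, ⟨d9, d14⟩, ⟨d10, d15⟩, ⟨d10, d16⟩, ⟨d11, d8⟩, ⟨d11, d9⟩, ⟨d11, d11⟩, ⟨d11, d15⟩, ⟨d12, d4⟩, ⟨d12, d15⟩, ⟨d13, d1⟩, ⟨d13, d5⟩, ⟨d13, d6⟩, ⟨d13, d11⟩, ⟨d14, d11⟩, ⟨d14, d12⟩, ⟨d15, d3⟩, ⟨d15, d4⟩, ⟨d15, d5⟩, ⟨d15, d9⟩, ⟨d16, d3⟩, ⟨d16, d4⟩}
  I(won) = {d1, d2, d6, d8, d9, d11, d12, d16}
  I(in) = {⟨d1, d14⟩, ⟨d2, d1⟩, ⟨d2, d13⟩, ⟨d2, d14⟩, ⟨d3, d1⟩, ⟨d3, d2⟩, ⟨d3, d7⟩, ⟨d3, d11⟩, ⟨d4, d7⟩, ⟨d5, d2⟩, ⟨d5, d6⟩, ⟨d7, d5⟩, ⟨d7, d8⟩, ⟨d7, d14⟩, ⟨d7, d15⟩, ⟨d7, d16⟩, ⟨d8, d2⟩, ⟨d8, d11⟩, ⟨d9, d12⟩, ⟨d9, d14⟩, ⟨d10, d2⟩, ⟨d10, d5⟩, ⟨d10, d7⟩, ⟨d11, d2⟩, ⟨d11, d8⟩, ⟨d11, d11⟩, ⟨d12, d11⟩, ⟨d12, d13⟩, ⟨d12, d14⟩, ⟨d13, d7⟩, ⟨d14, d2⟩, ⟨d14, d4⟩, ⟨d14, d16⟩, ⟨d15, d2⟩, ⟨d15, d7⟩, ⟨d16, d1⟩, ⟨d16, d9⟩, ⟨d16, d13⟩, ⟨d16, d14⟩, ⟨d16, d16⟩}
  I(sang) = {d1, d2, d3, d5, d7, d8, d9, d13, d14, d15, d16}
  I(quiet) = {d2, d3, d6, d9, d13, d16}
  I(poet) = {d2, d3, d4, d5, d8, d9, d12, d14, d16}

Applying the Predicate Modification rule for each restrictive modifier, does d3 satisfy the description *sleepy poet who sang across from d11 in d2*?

⟦who sang⟧ = ⟦sang⟧ = {d1, d2, d3, d5, d7, d8, d9, d13, d14, d15, d16}
⟦across from d11⟧ = {x : ⟨x, d11⟩ ∈ ⟦across from⟧} = {d1, d2, d3, d4, d6, d7, d11, d13, d14}
⟦in d2⟧ = {x : ⟨x, d2⟩ ∈ ⟦in⟧} = {d3, d5, d8, d10, d11, d14, d15}
⟦poet⟧ = {d2, d3, d4, d5, d8, d9, d12, d14, d16}
… ∩ ⟦who sang⟧ = {d2, d3, d4, d5, d8, d9, d12, d14, d16} ∩ {d1, d2, d3, d5, d7, d8, d9, d13, d14, d15, d16} = {d2, d3, d5, d8, d9, d14, d16}
… ∩ ⟦across from d11⟧ = {d2, d3, d5, d8, d9, d14, d16} ∩ {d1, d2, d3, d4, d6, d7, d11, d13, d14} = {d2, d3, d14}
… ∩ ⟦in d2⟧ = {d2, d3, d14} ∩ {d3, d5, d8, d10, d11, d14, d15} = {d3, d14}
… ∩ ⟦sleepy⟧ = {d3, d14} ∩ {d1, d3, d4, d5, d9, d10, d11, d12, d13, d15, d16} = {d3}
⟦sleepy poet who sang across from d11 in d2⟧ = {d3}; d3 ∈ this set.

yes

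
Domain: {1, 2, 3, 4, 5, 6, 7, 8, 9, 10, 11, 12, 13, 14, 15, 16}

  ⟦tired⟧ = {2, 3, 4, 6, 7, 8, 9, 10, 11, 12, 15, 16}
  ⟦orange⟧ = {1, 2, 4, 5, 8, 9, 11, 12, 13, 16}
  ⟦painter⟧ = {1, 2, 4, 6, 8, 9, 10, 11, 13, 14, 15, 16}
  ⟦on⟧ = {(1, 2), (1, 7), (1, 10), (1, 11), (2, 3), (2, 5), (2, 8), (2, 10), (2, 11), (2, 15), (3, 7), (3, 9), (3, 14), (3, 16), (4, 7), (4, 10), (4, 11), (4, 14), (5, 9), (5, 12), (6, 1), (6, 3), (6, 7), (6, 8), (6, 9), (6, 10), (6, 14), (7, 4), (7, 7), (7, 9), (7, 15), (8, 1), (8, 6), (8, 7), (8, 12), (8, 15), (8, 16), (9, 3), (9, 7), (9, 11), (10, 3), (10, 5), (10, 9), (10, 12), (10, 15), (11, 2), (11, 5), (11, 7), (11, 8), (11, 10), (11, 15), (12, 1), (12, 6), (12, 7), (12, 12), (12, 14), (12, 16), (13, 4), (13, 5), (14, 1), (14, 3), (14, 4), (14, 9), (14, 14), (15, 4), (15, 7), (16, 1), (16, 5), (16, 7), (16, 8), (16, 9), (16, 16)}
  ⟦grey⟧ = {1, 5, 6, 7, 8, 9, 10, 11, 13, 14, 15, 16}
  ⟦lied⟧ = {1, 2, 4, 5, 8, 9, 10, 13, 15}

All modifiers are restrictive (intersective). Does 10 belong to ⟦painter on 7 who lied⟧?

⟦on 7⟧ = {x : ⟨x, 7⟩ ∈ ⟦on⟧} = {1, 3, 4, 6, 7, 8, 9, 11, 12, 15, 16}
⟦who lied⟧ = ⟦lied⟧ = {1, 2, 4, 5, 8, 9, 10, 13, 15}
⟦painter⟧ = {1, 2, 4, 6, 8, 9, 10, 11, 13, 14, 15, 16}
… ∩ ⟦on 7⟧ = {1, 2, 4, 6, 8, 9, 10, 11, 13, 14, 15, 16} ∩ {1, 3, 4, 6, 7, 8, 9, 11, 12, 15, 16} = {1, 4, 6, 8, 9, 11, 15, 16}
… ∩ ⟦who lied⟧ = {1, 4, 6, 8, 9, 11, 15, 16} ∩ {1, 2, 4, 5, 8, 9, 10, 13, 15} = {1, 4, 8, 9, 15}
⟦painter on 7 who lied⟧ = {1, 4, 8, 9, 15}; 10 ∉ this set.

no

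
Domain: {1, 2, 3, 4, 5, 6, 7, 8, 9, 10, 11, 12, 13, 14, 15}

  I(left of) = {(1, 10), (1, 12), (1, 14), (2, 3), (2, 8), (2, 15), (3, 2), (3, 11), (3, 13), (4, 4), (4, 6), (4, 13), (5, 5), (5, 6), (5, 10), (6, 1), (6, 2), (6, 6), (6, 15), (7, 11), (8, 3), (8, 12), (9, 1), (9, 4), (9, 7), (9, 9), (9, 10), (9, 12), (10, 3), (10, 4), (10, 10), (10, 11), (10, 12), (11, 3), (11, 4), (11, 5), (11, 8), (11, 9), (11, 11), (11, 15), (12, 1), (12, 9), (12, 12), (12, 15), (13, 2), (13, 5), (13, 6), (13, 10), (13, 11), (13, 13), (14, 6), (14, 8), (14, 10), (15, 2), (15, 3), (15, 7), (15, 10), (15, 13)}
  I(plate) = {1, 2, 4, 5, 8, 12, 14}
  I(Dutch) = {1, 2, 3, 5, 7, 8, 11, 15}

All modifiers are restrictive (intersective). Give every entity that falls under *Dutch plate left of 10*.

⟦left of 10⟧ = {x : ⟨x, 10⟩ ∈ ⟦left of⟧} = {1, 5, 9, 10, 13, 14, 15}
⟦plate⟧ = {1, 2, 4, 5, 8, 12, 14}
… ∩ ⟦left of 10⟧ = {1, 2, 4, 5, 8, 12, 14} ∩ {1, 5, 9, 10, 13, 14, 15} = {1, 5, 14}
… ∩ ⟦Dutch⟧ = {1, 5, 14} ∩ {1, 2, 3, 5, 7, 8, 11, 15} = {1, 5}
So ⟦Dutch plate left of 10⟧ = {1, 5}.

{1, 5}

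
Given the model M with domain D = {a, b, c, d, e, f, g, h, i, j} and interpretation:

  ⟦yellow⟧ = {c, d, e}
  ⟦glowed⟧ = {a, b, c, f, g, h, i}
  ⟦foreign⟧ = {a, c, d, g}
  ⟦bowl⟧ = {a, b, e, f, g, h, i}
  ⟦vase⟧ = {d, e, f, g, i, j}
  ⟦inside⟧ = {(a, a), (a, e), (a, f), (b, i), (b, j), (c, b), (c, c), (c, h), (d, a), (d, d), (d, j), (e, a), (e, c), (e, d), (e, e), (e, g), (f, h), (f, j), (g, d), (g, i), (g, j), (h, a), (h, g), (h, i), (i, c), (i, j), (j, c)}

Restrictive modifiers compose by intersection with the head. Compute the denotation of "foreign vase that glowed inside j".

⟦that glowed⟧ = ⟦glowed⟧ = {a, b, c, f, g, h, i}
⟦inside j⟧ = {x : ⟨x, j⟩ ∈ ⟦inside⟧} = {b, d, f, g, i}
⟦vase⟧ = {d, e, f, g, i, j}
… ∩ ⟦that glowed⟧ = {d, e, f, g, i, j} ∩ {a, b, c, f, g, h, i} = {f, g, i}
… ∩ ⟦inside j⟧ = {f, g, i} ∩ {b, d, f, g, i} = {f, g, i}
… ∩ ⟦foreign⟧ = {f, g, i} ∩ {a, c, d, g} = {g}
So ⟦foreign vase that glowed inside j⟧ = {g}.

{g}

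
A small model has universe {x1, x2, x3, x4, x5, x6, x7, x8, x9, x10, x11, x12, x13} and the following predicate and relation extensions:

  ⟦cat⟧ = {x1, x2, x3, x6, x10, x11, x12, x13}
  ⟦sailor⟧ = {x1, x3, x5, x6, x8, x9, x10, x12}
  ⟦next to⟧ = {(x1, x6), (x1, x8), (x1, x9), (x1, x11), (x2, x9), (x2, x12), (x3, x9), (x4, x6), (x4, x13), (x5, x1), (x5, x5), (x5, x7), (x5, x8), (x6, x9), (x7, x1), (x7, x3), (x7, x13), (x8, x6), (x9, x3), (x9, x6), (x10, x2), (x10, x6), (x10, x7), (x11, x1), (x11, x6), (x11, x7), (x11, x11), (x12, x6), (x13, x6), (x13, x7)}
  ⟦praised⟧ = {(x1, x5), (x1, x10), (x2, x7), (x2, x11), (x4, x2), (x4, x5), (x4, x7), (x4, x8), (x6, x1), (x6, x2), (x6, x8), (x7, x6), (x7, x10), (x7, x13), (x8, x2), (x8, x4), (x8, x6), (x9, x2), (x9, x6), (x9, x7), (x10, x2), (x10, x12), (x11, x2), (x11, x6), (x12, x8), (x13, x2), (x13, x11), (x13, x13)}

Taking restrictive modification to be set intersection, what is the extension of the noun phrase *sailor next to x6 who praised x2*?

⟦next to x6⟧ = {x : ⟨x, x6⟩ ∈ ⟦next to⟧} = {x1, x4, x8, x9, x10, x11, x12, x13}
⟦who praised x2⟧ = {x : ⟨x, x2⟩ ∈ ⟦praised⟧} = {x4, x6, x8, x9, x10, x11, x13}
⟦sailor⟧ = {x1, x3, x5, x6, x8, x9, x10, x12}
… ∩ ⟦next to x6⟧ = {x1, x3, x5, x6, x8, x9, x10, x12} ∩ {x1, x4, x8, x9, x10, x11, x12, x13} = {x1, x8, x9, x10, x12}
… ∩ ⟦who praised x2⟧ = {x1, x8, x9, x10, x12} ∩ {x4, x6, x8, x9, x10, x11, x13} = {x8, x9, x10}
So ⟦sailor next to x6 who praised x2⟧ = {x8, x9, x10}.

{x8, x9, x10}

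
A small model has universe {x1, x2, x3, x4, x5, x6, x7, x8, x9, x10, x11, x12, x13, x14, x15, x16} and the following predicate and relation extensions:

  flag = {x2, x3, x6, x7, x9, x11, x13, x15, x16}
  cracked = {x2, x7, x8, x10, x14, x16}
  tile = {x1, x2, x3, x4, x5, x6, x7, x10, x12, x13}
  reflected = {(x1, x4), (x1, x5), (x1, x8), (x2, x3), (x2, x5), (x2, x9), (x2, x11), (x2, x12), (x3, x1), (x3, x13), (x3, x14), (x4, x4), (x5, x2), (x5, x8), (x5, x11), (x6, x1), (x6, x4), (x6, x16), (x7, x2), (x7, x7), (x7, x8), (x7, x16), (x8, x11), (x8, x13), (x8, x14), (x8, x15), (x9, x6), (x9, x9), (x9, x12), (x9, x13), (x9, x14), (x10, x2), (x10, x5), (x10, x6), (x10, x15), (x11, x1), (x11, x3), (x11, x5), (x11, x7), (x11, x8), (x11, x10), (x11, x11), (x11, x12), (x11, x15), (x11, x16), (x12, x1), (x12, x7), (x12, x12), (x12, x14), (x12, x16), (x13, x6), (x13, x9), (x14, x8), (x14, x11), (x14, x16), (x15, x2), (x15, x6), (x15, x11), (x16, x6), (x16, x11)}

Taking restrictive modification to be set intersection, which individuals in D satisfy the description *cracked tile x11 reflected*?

{x7, x10}

⟦x11 reflected⟧ = {x : ⟨x11, x⟩ ∈ ⟦reflected⟧} = {x1, x3, x5, x7, x8, x10, x11, x12, x15, x16}
⟦tile⟧ = {x1, x2, x3, x4, x5, x6, x7, x10, x12, x13}
… ∩ ⟦x11 reflected⟧ = {x1, x2, x3, x4, x5, x6, x7, x10, x12, x13} ∩ {x1, x3, x5, x7, x8, x10, x11, x12, x15, x16} = {x1, x3, x5, x7, x10, x12}
… ∩ ⟦cracked⟧ = {x1, x3, x5, x7, x10, x12} ∩ {x2, x7, x8, x10, x14, x16} = {x7, x10}
So ⟦cracked tile x11 reflected⟧ = {x7, x10}.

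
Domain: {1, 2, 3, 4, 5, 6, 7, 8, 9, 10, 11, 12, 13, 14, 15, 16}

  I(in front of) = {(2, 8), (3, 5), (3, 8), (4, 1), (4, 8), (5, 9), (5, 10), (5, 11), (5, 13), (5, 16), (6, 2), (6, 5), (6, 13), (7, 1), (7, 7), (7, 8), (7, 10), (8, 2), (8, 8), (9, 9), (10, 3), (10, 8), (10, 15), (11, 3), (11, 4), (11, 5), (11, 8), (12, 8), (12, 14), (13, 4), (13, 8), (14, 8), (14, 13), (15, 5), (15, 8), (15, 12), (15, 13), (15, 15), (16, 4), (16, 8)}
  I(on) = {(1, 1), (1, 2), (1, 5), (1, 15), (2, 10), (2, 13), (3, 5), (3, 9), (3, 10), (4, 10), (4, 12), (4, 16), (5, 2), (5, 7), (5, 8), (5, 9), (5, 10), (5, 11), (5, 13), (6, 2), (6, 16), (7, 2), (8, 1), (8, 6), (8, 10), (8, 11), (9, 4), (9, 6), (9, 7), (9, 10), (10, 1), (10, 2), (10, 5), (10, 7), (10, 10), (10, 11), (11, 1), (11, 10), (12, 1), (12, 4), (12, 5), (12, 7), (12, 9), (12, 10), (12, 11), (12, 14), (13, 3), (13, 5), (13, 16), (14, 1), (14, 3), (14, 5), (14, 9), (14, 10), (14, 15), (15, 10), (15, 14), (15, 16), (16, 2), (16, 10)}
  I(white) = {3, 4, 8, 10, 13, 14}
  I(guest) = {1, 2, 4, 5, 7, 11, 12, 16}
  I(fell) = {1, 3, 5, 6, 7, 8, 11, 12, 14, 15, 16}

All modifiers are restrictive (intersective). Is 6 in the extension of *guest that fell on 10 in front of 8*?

⟦that fell⟧ = ⟦fell⟧ = {1, 3, 5, 6, 7, 8, 11, 12, 14, 15, 16}
⟦on 10⟧ = {x : ⟨x, 10⟩ ∈ ⟦on⟧} = {2, 3, 4, 5, 8, 9, 10, 11, 12, 14, 15, 16}
⟦in front of 8⟧ = {x : ⟨x, 8⟩ ∈ ⟦in front of⟧} = {2, 3, 4, 7, 8, 10, 11, 12, 13, 14, 15, 16}
⟦guest⟧ = {1, 2, 4, 5, 7, 11, 12, 16}
… ∩ ⟦that fell⟧ = {1, 2, 4, 5, 7, 11, 12, 16} ∩ {1, 3, 5, 6, 7, 8, 11, 12, 14, 15, 16} = {1, 5, 7, 11, 12, 16}
… ∩ ⟦on 10⟧ = {1, 5, 7, 11, 12, 16} ∩ {2, 3, 4, 5, 8, 9, 10, 11, 12, 14, 15, 16} = {5, 11, 12, 16}
… ∩ ⟦in front of 8⟧ = {5, 11, 12, 16} ∩ {2, 3, 4, 7, 8, 10, 11, 12, 13, 14, 15, 16} = {11, 12, 16}
⟦guest that fell on 10 in front of 8⟧ = {11, 12, 16}; 6 ∉ this set.

no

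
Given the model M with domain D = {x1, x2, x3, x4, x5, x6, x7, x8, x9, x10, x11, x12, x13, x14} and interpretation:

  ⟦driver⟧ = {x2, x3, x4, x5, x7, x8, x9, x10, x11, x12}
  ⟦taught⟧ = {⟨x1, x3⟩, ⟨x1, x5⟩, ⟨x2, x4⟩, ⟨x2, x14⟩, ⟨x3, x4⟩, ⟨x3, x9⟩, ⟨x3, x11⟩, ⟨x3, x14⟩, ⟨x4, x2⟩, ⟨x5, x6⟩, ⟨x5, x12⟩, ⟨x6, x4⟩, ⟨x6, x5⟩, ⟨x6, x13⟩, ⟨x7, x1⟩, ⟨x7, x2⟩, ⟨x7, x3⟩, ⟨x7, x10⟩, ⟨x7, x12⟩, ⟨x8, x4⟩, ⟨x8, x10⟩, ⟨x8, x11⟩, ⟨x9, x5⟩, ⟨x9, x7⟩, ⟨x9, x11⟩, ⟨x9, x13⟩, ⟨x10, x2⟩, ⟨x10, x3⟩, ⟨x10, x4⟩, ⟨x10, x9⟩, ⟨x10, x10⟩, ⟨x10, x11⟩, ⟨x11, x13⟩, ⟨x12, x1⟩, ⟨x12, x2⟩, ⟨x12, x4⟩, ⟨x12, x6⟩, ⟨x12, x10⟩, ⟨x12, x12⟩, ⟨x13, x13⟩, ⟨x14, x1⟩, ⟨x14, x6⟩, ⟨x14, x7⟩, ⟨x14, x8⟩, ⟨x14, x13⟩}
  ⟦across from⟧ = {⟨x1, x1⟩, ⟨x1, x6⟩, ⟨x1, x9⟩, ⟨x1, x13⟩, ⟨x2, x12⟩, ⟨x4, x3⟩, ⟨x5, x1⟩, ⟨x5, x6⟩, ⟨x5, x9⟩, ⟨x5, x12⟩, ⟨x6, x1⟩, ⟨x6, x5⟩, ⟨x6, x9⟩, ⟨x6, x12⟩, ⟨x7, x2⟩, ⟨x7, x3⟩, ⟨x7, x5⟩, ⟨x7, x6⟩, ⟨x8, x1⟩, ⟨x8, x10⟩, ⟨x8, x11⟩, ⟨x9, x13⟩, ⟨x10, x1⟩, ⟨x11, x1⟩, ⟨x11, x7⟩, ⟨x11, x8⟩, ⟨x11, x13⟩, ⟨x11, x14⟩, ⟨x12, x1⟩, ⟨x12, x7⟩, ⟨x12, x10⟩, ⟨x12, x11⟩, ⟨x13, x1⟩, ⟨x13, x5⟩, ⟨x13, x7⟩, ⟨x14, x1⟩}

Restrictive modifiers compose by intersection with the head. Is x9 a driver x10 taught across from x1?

⟦x10 taught⟧ = {x : ⟨x10, x⟩ ∈ ⟦taught⟧} = {x2, x3, x4, x9, x10, x11}
⟦across from x1⟧ = {x : ⟨x, x1⟩ ∈ ⟦across from⟧} = {x1, x5, x6, x8, x10, x11, x12, x13, x14}
⟦driver⟧ = {x2, x3, x4, x5, x7, x8, x9, x10, x11, x12}
… ∩ ⟦x10 taught⟧ = {x2, x3, x4, x5, x7, x8, x9, x10, x11, x12} ∩ {x2, x3, x4, x9, x10, x11} = {x2, x3, x4, x9, x10, x11}
… ∩ ⟦across from x1⟧ = {x2, x3, x4, x9, x10, x11} ∩ {x1, x5, x6, x8, x10, x11, x12, x13, x14} = {x10, x11}
⟦driver x10 taught across from x1⟧ = {x10, x11}; x9 ∉ this set.

no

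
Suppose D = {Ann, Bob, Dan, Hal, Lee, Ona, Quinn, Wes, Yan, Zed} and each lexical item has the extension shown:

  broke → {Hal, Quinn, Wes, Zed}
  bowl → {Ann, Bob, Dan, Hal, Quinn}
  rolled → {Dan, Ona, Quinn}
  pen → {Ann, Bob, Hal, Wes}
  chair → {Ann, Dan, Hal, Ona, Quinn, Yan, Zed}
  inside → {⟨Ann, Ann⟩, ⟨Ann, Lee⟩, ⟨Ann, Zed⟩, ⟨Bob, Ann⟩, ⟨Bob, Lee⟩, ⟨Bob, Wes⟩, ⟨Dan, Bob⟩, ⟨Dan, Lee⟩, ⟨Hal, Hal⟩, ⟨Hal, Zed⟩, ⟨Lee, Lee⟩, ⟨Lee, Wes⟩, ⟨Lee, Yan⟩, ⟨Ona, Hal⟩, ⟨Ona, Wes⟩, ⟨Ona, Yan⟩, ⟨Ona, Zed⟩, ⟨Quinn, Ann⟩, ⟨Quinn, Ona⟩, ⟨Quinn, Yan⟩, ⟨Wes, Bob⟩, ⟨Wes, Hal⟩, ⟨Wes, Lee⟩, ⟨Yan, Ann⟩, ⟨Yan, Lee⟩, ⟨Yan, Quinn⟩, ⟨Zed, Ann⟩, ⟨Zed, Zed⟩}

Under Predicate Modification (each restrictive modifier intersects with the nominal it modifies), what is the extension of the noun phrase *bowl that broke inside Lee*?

{}

⟦that broke⟧ = ⟦broke⟧ = {Hal, Quinn, Wes, Zed}
⟦inside Lee⟧ = {x : ⟨x, Lee⟩ ∈ ⟦inside⟧} = {Ann, Bob, Dan, Lee, Wes, Yan}
⟦bowl⟧ = {Ann, Bob, Dan, Hal, Quinn}
… ∩ ⟦that broke⟧ = {Ann, Bob, Dan, Hal, Quinn} ∩ {Hal, Quinn, Wes, Zed} = {Hal, Quinn}
… ∩ ⟦inside Lee⟧ = {Hal, Quinn} ∩ {Ann, Bob, Dan, Lee, Wes, Yan} = ∅
So ⟦bowl that broke inside Lee⟧ = {}.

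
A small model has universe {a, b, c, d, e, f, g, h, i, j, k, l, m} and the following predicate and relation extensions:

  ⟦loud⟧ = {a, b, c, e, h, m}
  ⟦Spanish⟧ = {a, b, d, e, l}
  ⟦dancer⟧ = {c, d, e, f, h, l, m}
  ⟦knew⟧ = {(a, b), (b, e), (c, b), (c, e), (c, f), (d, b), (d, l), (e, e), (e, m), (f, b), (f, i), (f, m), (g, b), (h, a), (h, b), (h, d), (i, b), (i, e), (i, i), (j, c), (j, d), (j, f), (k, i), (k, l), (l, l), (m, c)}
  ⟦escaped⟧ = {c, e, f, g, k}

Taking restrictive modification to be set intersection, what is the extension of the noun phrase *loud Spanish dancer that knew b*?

⟦that knew b⟧ = {x : ⟨x, b⟩ ∈ ⟦knew⟧} = {a, c, d, f, g, h, i}
⟦dancer⟧ = {c, d, e, f, h, l, m}
… ∩ ⟦that knew b⟧ = {c, d, e, f, h, l, m} ∩ {a, c, d, f, g, h, i} = {c, d, f, h}
… ∩ ⟦loud⟧ = {c, d, f, h} ∩ {a, b, c, e, h, m} = {c, h}
… ∩ ⟦Spanish⟧ = {c, h} ∩ {a, b, d, e, l} = ∅
So ⟦loud Spanish dancer that knew b⟧ = ∅.

∅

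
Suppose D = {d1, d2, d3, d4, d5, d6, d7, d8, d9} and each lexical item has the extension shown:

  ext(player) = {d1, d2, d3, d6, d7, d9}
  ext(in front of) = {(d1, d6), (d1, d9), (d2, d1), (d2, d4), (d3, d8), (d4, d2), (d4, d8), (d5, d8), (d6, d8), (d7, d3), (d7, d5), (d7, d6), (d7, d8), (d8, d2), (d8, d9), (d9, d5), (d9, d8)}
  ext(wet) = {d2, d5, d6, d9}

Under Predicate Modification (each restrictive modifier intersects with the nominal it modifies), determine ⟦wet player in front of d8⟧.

{d6, d9}

⟦in front of d8⟧ = {x : ⟨x, d8⟩ ∈ ⟦in front of⟧} = {d3, d4, d5, d6, d7, d9}
⟦player⟧ = {d1, d2, d3, d6, d7, d9}
… ∩ ⟦in front of d8⟧ = {d1, d2, d3, d6, d7, d9} ∩ {d3, d4, d5, d6, d7, d9} = {d3, d6, d7, d9}
… ∩ ⟦wet⟧ = {d3, d6, d7, d9} ∩ {d2, d5, d6, d9} = {d6, d9}
So ⟦wet player in front of d8⟧ = {d6, d9}.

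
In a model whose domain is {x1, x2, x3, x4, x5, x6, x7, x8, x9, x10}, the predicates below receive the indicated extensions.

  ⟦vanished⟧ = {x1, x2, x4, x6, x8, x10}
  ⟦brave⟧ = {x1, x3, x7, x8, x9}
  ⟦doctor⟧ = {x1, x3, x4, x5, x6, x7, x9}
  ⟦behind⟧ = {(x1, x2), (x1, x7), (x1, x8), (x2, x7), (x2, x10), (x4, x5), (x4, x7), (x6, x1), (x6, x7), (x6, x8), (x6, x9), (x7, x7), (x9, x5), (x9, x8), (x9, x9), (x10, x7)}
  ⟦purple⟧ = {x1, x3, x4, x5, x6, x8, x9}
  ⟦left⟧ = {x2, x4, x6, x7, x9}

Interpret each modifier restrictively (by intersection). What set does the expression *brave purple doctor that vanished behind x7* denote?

⟦that vanished⟧ = ⟦vanished⟧ = {x1, x2, x4, x6, x8, x10}
⟦behind x7⟧ = {x : ⟨x, x7⟩ ∈ ⟦behind⟧} = {x1, x2, x4, x6, x7, x10}
⟦doctor⟧ = {x1, x3, x4, x5, x6, x7, x9}
… ∩ ⟦that vanished⟧ = {x1, x3, x4, x5, x6, x7, x9} ∩ {x1, x2, x4, x6, x8, x10} = {x1, x4, x6}
… ∩ ⟦behind x7⟧ = {x1, x4, x6} ∩ {x1, x2, x4, x6, x7, x10} = {x1, x4, x6}
… ∩ ⟦brave⟧ = {x1, x4, x6} ∩ {x1, x3, x7, x8, x9} = {x1}
… ∩ ⟦purple⟧ = {x1} ∩ {x1, x3, x4, x5, x6, x8, x9} = {x1}
So ⟦brave purple doctor that vanished behind x7⟧ = {x1}.

{x1}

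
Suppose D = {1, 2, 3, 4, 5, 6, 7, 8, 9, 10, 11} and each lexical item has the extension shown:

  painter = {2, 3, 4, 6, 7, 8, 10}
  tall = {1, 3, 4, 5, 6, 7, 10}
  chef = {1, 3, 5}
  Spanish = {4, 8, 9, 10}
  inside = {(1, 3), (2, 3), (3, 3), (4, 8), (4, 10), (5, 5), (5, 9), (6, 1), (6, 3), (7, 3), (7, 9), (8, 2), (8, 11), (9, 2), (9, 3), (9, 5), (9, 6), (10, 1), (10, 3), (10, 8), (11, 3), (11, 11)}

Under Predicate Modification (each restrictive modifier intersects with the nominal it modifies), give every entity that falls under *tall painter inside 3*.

⟦inside 3⟧ = {x : ⟨x, 3⟩ ∈ ⟦inside⟧} = {1, 2, 3, 6, 7, 9, 10, 11}
⟦painter⟧ = {2, 3, 4, 6, 7, 8, 10}
… ∩ ⟦inside 3⟧ = {2, 3, 4, 6, 7, 8, 10} ∩ {1, 2, 3, 6, 7, 9, 10, 11} = {2, 3, 6, 7, 10}
… ∩ ⟦tall⟧ = {2, 3, 6, 7, 10} ∩ {1, 3, 4, 5, 6, 7, 10} = {3, 6, 7, 10}
So ⟦tall painter inside 3⟧ = {3, 6, 7, 10}.

{3, 6, 7, 10}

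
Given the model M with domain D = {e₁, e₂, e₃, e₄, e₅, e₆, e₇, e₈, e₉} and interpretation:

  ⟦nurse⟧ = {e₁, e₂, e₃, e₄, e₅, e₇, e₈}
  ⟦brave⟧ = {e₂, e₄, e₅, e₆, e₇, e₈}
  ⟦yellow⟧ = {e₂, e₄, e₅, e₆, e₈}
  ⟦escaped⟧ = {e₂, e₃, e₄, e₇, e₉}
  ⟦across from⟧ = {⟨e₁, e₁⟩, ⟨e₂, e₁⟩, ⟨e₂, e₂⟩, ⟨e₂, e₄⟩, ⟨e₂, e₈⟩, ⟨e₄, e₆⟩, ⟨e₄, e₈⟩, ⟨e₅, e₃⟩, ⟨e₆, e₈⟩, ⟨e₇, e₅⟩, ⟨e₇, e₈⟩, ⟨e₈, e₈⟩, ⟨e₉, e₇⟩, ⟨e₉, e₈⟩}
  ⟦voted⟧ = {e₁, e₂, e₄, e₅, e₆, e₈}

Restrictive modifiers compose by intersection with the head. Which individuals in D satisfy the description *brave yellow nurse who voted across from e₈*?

⟦who voted⟧ = ⟦voted⟧ = {e₁, e₂, e₄, e₅, e₆, e₈}
⟦across from e₈⟧ = {x : ⟨x, e₈⟩ ∈ ⟦across from⟧} = {e₂, e₄, e₆, e₇, e₈, e₉}
⟦nurse⟧ = {e₁, e₂, e₃, e₄, e₅, e₇, e₈}
… ∩ ⟦who voted⟧ = {e₁, e₂, e₃, e₄, e₅, e₇, e₈} ∩ {e₁, e₂, e₄, e₅, e₆, e₈} = {e₁, e₂, e₄, e₅, e₈}
… ∩ ⟦across from e₈⟧ = {e₁, e₂, e₄, e₅, e₈} ∩ {e₂, e₄, e₆, e₇, e₈, e₉} = {e₂, e₄, e₈}
… ∩ ⟦brave⟧ = {e₂, e₄, e₈} ∩ {e₂, e₄, e₅, e₆, e₇, e₈} = {e₂, e₄, e₈}
… ∩ ⟦yellow⟧ = {e₂, e₄, e₈} ∩ {e₂, e₄, e₅, e₆, e₈} = {e₂, e₄, e₈}
So ⟦brave yellow nurse who voted across from e₈⟧ = {e₂, e₄, e₈}.

{e₂, e₄, e₈}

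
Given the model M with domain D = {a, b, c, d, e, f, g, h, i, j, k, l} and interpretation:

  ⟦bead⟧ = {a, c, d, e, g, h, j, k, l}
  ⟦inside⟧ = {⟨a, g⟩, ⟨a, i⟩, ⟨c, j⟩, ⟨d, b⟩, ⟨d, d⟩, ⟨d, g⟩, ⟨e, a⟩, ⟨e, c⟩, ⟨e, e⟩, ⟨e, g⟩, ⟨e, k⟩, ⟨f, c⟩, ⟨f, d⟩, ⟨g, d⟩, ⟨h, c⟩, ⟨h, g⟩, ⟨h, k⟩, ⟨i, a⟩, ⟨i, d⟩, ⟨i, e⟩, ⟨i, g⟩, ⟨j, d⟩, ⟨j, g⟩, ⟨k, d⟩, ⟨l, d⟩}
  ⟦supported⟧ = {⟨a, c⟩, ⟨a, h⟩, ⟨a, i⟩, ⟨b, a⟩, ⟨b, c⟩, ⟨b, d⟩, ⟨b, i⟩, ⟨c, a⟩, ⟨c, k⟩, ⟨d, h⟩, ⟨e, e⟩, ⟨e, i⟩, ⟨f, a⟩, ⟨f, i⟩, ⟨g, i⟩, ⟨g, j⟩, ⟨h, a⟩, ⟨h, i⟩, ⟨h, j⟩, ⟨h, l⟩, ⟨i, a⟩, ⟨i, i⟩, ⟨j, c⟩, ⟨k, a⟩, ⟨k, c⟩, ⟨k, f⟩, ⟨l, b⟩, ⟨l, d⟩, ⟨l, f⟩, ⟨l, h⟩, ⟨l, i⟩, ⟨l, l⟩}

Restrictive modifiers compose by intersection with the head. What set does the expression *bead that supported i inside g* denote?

{a, e, h}

⟦that supported i⟧ = {x : ⟨x, i⟩ ∈ ⟦supported⟧} = {a, b, e, f, g, h, i, l}
⟦inside g⟧ = {x : ⟨x, g⟩ ∈ ⟦inside⟧} = {a, d, e, h, i, j}
⟦bead⟧ = {a, c, d, e, g, h, j, k, l}
… ∩ ⟦that supported i⟧ = {a, c, d, e, g, h, j, k, l} ∩ {a, b, e, f, g, h, i, l} = {a, e, g, h, l}
… ∩ ⟦inside g⟧ = {a, e, g, h, l} ∩ {a, d, e, h, i, j} = {a, e, h}
So ⟦bead that supported i inside g⟧ = {a, e, h}.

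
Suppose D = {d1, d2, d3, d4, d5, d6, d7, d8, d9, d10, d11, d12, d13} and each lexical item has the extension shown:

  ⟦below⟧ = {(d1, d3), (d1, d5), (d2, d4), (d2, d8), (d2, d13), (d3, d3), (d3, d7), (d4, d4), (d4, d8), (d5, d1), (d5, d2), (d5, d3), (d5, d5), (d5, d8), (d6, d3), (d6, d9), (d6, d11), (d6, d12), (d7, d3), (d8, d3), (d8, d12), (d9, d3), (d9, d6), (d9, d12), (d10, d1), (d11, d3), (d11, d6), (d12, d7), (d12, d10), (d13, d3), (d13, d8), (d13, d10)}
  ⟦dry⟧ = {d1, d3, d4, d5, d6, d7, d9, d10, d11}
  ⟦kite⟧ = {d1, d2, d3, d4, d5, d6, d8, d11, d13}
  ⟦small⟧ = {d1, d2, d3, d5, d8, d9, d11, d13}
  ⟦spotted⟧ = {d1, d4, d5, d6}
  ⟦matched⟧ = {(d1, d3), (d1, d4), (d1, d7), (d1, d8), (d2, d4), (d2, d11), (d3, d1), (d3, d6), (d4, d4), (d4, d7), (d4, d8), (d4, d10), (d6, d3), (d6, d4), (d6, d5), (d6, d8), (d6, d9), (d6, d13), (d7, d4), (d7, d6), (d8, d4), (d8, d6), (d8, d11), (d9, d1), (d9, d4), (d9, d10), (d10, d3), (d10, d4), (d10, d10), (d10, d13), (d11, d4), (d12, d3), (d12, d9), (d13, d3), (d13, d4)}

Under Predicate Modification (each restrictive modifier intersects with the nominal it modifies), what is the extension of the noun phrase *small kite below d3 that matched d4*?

⟦below d3⟧ = {x : ⟨x, d3⟩ ∈ ⟦below⟧} = {d1, d3, d5, d6, d7, d8, d9, d11, d13}
⟦that matched d4⟧ = {x : ⟨x, d4⟩ ∈ ⟦matched⟧} = {d1, d2, d4, d6, d7, d8, d9, d10, d11, d13}
⟦kite⟧ = {d1, d2, d3, d4, d5, d6, d8, d11, d13}
… ∩ ⟦below d3⟧ = {d1, d2, d3, d4, d5, d6, d8, d11, d13} ∩ {d1, d3, d5, d6, d7, d8, d9, d11, d13} = {d1, d3, d5, d6, d8, d11, d13}
… ∩ ⟦that matched d4⟧ = {d1, d3, d5, d6, d8, d11, d13} ∩ {d1, d2, d4, d6, d7, d8, d9, d10, d11, d13} = {d1, d6, d8, d11, d13}
… ∩ ⟦small⟧ = {d1, d6, d8, d11, d13} ∩ {d1, d2, d3, d5, d8, d9, d11, d13} = {d1, d8, d11, d13}
So ⟦small kite below d3 that matched d4⟧ = {d1, d8, d11, d13}.

{d1, d8, d11, d13}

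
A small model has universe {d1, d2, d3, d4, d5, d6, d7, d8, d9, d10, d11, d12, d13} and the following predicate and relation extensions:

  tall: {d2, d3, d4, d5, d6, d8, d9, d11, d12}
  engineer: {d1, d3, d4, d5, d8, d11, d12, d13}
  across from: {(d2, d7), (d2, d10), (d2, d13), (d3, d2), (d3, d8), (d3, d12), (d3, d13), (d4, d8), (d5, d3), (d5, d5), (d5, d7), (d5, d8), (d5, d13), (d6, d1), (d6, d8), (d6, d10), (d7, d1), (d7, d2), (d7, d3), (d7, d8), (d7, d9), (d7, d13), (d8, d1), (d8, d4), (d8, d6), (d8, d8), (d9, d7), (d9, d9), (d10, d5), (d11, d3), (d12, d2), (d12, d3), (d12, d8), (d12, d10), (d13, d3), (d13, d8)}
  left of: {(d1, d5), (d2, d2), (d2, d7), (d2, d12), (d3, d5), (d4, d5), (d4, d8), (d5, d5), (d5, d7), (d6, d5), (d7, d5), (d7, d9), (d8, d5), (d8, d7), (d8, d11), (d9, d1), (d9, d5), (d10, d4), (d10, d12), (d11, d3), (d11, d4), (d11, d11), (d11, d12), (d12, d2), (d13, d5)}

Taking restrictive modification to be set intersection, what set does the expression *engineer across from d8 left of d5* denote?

⟦across from d8⟧ = {x : ⟨x, d8⟩ ∈ ⟦across from⟧} = {d3, d4, d5, d6, d7, d8, d12, d13}
⟦left of d5⟧ = {x : ⟨x, d5⟩ ∈ ⟦left of⟧} = {d1, d3, d4, d5, d6, d7, d8, d9, d13}
⟦engineer⟧ = {d1, d3, d4, d5, d8, d11, d12, d13}
… ∩ ⟦across from d8⟧ = {d1, d3, d4, d5, d8, d11, d12, d13} ∩ {d3, d4, d5, d6, d7, d8, d12, d13} = {d3, d4, d5, d8, d12, d13}
… ∩ ⟦left of d5⟧ = {d3, d4, d5, d8, d12, d13} ∩ {d1, d3, d4, d5, d6, d7, d8, d9, d13} = {d3, d4, d5, d8, d13}
So ⟦engineer across from d8 left of d5⟧ = {d3, d4, d5, d8, d13}.

{d3, d4, d5, d8, d13}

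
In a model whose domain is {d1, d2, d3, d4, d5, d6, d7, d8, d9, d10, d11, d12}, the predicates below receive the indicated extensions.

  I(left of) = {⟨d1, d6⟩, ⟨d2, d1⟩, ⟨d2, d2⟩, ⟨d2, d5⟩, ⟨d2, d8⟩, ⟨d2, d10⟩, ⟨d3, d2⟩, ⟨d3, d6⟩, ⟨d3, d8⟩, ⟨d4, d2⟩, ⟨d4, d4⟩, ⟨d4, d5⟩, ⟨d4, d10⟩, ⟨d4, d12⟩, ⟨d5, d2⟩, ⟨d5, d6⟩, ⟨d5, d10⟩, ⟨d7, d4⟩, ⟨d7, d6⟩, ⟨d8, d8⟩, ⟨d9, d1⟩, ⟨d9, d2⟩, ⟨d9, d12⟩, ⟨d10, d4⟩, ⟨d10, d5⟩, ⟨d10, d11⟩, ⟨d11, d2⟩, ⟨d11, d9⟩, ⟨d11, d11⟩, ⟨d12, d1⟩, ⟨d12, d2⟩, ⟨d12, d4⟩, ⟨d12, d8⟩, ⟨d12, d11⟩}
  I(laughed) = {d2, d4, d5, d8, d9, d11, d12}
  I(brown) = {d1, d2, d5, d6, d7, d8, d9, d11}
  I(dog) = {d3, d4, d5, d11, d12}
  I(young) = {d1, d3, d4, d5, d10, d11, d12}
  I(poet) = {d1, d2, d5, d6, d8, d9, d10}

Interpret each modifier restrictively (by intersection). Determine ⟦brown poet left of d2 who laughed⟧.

⟦left of d2⟧ = {x : ⟨x, d2⟩ ∈ ⟦left of⟧} = {d2, d3, d4, d5, d9, d11, d12}
⟦who laughed⟧ = ⟦laughed⟧ = {d2, d4, d5, d8, d9, d11, d12}
⟦poet⟧ = {d1, d2, d5, d6, d8, d9, d10}
… ∩ ⟦left of d2⟧ = {d1, d2, d5, d6, d8, d9, d10} ∩ {d2, d3, d4, d5, d9, d11, d12} = {d2, d5, d9}
… ∩ ⟦who laughed⟧ = {d2, d5, d9} ∩ {d2, d4, d5, d8, d9, d11, d12} = {d2, d5, d9}
… ∩ ⟦brown⟧ = {d2, d5, d9} ∩ {d1, d2, d5, d6, d7, d8, d9, d11} = {d2, d5, d9}
So ⟦brown poet left of d2 who laughed⟧ = {d2, d5, d9}.

{d2, d5, d9}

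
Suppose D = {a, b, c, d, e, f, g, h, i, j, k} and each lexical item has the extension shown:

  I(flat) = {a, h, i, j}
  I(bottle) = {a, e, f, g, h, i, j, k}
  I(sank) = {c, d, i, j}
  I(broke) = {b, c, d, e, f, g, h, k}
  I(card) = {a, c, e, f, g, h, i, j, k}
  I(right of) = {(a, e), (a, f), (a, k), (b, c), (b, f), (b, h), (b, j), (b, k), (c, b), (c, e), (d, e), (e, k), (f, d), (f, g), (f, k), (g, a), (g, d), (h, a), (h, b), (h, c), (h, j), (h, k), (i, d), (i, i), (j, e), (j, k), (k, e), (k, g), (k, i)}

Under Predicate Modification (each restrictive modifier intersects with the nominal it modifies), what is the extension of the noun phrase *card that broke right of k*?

⟦that broke⟧ = ⟦broke⟧ = {b, c, d, e, f, g, h, k}
⟦right of k⟧ = {x : ⟨x, k⟩ ∈ ⟦right of⟧} = {a, b, e, f, h, j}
⟦card⟧ = {a, c, e, f, g, h, i, j, k}
… ∩ ⟦that broke⟧ = {a, c, e, f, g, h, i, j, k} ∩ {b, c, d, e, f, g, h, k} = {c, e, f, g, h, k}
… ∩ ⟦right of k⟧ = {c, e, f, g, h, k} ∩ {a, b, e, f, h, j} = {e, f, h}
So ⟦card that broke right of k⟧ = {e, f, h}.

{e, f, h}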